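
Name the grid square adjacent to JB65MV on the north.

JB65mw

Latitude subsquare v = 21; +1 → 22 = w.
The longitude characters are unchanged.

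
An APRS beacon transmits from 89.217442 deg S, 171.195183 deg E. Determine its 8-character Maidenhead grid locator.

RA50os37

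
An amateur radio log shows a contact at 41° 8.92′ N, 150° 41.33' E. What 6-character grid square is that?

QN51id

Shift to the Maidenhead origin (180°W, 90°S): lon 330.6888, lat 131.1487.
Field: lon ⌊330.6888/20⌋ = 16 → Q; lat ⌊131.1487/10⌋ = 13 → N.
Square: lon ⌊10.6888/2⌋ = 5; lat ⌊1.1487/1⌋ = 1.
Subsquare: lon ⌊0.6888/0.0833333⌋ = 8 → i; lat ⌊0.1487/0.0416667⌋ = 3 → d.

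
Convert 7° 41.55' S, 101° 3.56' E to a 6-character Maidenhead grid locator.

Add 180° to longitude and 90° to latitude: 281.0593, 82.3075.
Field: lon ⌊281.0593/20⌋ = 14 → O; lat ⌊82.3075/10⌋ = 8 → I.
Square: lon ⌊1.0593/2⌋ = 0; lat ⌊2.3075/1⌋ = 2.
Subsquare: lon ⌊1.0593/0.0833333⌋ = 12 → m; lat ⌊0.3075/0.0416667⌋ = 7 → h.

OI02mh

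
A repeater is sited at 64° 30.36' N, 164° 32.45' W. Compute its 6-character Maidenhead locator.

Shift to the Maidenhead origin (180°W, 90°S): lon 15.4592, lat 154.5060.
Field: 15.4592/20 → 0 → A, 154.5060/10 → 15 → P; chars AP.
Square: 15.4592/2 → 7, 4.5060/1 → 4; chars 74.
Subsquare: 1.4592/0.0833333 → 17 → r, 0.5060/0.0416667 → 12 → m; chars rm.

AP74rm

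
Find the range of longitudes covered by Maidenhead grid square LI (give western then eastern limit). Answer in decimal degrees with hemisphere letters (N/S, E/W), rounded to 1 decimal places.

40.0° E, 60.0° E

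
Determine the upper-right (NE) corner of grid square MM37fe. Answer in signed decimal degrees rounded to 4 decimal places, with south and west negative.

Field M=12, M=12: +12·20° lon, +12·10° lat → SW at lon 60°, lat 30°.
Square 3, 7: +3·2° lon, +7·1° lat → SW at lon 66°, lat 37°.
Subsquare f=5, e=4: +5·0.0833333° lon, +4·0.0416667° lat → SW at lon 66.4167°, lat 37.1667°.
Cell spans 0.0833333° lon × 0.0416667° lat. NE corner is SW corner plus one full cell.
latitude 37.2083, longitude 66.5000.

37.2083, 66.5000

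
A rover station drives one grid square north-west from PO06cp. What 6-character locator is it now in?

PO06bq

Longitude subsquare c = 2; −1 → 1 = b.
Latitude subsquare p = 15; +1 → 16 = q.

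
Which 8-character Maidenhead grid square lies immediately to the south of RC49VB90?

Latitude extended square 0; −1 → -1, wraps to 9, carry into subsquare.
Latitude subsquare b = 1; −1 → 0 = a.
The longitude characters are unchanged.

RC49va99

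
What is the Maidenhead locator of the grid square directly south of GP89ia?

Latitude subsquare a = 0; −1 → -1, wraps to 23 = x, carry into square.
Latitude square 9; −1 → 8.
The longitude characters are unchanged.

GP88ix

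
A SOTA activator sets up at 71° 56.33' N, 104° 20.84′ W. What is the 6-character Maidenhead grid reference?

DQ71tw

Shift to the Maidenhead origin (180°W, 90°S): lon 75.6527, lat 161.9388.
Field: lon ⌊75.6527/20⌋ = 3 → D; lat ⌊161.9388/10⌋ = 16 → Q.
Square: lon ⌊15.6527/2⌋ = 7; lat ⌊1.9388/1⌋ = 1.
Subsquare: lon ⌊1.6527/0.0833333⌋ = 19 → t; lat ⌊0.9388/0.0416667⌋ = 22 → w.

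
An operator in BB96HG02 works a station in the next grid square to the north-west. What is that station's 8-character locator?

BB96gg93

Longitude extended square 0; −1 → -1, wraps to 9, carry into subsquare.
Longitude subsquare h = 7; −1 → 6 = g.
Latitude extended square 2; +1 → 3.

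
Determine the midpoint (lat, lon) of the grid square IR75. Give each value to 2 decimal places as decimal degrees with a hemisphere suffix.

85.50° N, 5.00° W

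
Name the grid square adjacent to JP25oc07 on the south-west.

Longitude extended square 0; −1 → -1, wraps to 9, carry into subsquare.
Longitude subsquare o = 14; −1 → 13 = n.
Latitude extended square 7; −1 → 6.

JP25nc96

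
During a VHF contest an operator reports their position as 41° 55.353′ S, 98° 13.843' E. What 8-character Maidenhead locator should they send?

Shift to the Maidenhead origin (180°W, 90°S): lon 278.23072, lat 48.07745.
Field: 278.23072/20 → 13 → N, 48.07745/10 → 4 → E; chars NE.
Square: 18.23072/2 → 9, 8.07745/1 → 8; chars 98.
Subsquare: 0.23072/0.0833333 → 2 → c, 0.07745/0.0416667 → 1 → b; chars cb.
Extended square: 0.06405/0.00833333 → 7, 0.03578/0.00416667 → 8; chars 78.

NE98cb78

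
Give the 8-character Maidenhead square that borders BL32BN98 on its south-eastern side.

BL32cn07

Longitude extended square 9; +1 → 10, wraps to 0, carry into subsquare.
Longitude subsquare b = 1; +1 → 2 = c.
Latitude extended square 8; −1 → 7.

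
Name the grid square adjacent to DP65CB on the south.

DP65ca

Latitude subsquare b = 1; −1 → 0 = a.
The longitude characters are unchanged.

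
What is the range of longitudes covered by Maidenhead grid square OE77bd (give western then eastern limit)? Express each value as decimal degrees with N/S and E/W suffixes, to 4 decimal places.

Field O=14, E=4: +14·20° lon, +4·10° lat → SW at lon 100°, lat -50°.
Square 7, 7: +7·2° lon, +7·1° lat → SW at lon 114°, lat -43°.
Subsquare b=1, d=3: +1·0.0833333° lon, +3·0.0416667° lat → SW at lon 114.083°, lat -42.875°.
Cell spans 0.0833333° lon × 0.0416667° lat.
west 114.0833° E, east 114.1667° E.

114.0833° E, 114.1667° E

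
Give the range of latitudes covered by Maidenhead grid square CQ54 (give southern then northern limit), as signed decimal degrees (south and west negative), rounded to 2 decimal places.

74.00, 75.00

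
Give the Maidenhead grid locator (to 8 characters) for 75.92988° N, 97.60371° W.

EQ15ew73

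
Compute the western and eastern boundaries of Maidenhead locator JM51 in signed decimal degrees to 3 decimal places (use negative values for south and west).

Field J=9, M=12: +9·20° lon, +12·10° lat → SW at lon 0°, lat 30°.
Square 5, 1: +5·2° lon, +1·1° lat → SW at lon 10°, lat 31°.
Cell spans 2° lon × 1° lat.
west 10.000, east 12.000.

10.000, 12.000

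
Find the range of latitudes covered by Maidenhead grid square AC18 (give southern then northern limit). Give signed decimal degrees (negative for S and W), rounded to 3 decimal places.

-62.000, -61.000

Field A=0, C=2: +0·20° lon, +2·10° lat → SW at lon -180°, lat -70°.
Square 1, 8: +1·2° lon, +8·1° lat → SW at lon -178°, lat -62°.
Cell spans 2° lon × 1° lat.
south -62.000, north -61.000.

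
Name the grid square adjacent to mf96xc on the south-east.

Longitude subsquare x = 23; +1 → 24, wraps to 0 = a, carry into square.
Longitude square 9; +1 → 10, wraps to 0, carry into field.
Longitude field M = 12; +1 → 13 = N.
Latitude subsquare c = 2; −1 → 1 = b.

NF06ab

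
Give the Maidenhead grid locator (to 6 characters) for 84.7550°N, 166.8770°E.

Shift to the Maidenhead origin (180°W, 90°S): lon 346.8770, lat 174.7550.
Field (20°×10°, letters A–R): lon ⌊346.8770/20⌋ = 17 → R; lat ⌊174.7550/10⌋ = 17 → R.
Square (2°×1°, digits 0–9): lon ⌊6.8770/2⌋ = 3; lat ⌊4.7550/1⌋ = 4.
Subsquare (5′×2.5′, letters a–x): lon ⌊0.8770/0.0833333⌋ = 10 → k; lat ⌊0.7550/0.0416667⌋ = 18 → s.

RR34ks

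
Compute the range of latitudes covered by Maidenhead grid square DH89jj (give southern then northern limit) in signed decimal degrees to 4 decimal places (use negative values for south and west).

-10.6250, -10.5833

Field D=3, H=7: +3·20° lon, +7·10° lat → SW at lon -120°, lat -20°.
Square 8, 9: +8·2° lon, +9·1° lat → SW at lon -104°, lat -11°.
Subsquare j=9, j=9: +9·0.0833333° lon, +9·0.0416667° lat → SW at lon -103.25°, lat -10.625°.
Cell spans 0.0833333° lon × 0.0416667° lat.
south -10.6250, north -10.5833.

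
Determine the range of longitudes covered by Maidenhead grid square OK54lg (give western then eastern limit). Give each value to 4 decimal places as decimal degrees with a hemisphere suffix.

110.9167° E, 111.0000° E

Field O=14, K=10: +14·20° lon, +10·10° lat → SW at lon 100°, lat 10°.
Square 5, 4: +5·2° lon, +4·1° lat → SW at lon 110°, lat 14°.
Subsquare l=11, g=6: +11·0.0833333° lon, +6·0.0416667° lat → SW at lon 110.917°, lat 14.25°.
Cell spans 0.0833333° lon × 0.0416667° lat.
west 110.9167° E, east 111.0000° E.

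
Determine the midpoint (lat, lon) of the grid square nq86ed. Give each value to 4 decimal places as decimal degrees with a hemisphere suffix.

76.1458° N, 96.3750° E

Field N=13, Q=16: +13·20° lon, +16·10° lat → SW at lon 80°, lat 70°.
Square 8, 6: +8·2° lon, +6·1° lat → SW at lon 96°, lat 76°.
Subsquare e=4, d=3: +4·0.0833333° lon, +3·0.0416667° lat → SW at lon 96.3333°, lat 76.125°.
Cell spans 0.0833333° lon × 0.0416667° lat. Centre is SW corner plus half of each.
latitude 76.1458° N, longitude 96.3750° E.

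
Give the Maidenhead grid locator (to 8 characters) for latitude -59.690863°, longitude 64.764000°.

MD20jh14

Add 180° to longitude and 90° to latitude: 244.76400, 30.30914.
Field (20°×10°, letters A–R): 244.76400/20 → 12 → M, 30.30914/10 → 3 → D; chars MD.
Square (2°×1°, digits 0–9): 4.76400/2 → 2, 0.30914/1 → 0; chars 20.
Subsquare (5′×2.5′, letters a–x): 0.76400/0.0833333 → 9 → j, 0.30914/0.0416667 → 7 → h; chars jh.
Extended square (30″×15″, digits 0–9): 0.01400/0.00833333 → 1, 0.01747/0.00416667 → 4; chars 14.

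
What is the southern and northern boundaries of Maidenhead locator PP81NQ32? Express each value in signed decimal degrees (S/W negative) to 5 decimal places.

61.67500, 61.67917

Field P=15, P=15: +15·20° lon, +15·10° lat → SW at lon 120°, lat 60°.
Square 8, 1: +8·2° lon, +1·1° lat → SW at lon 136°, lat 61°.
Subsquare n=13, q=16: +13·0.0833333° lon, +16·0.0416667° lat → SW at lon 137.083°, lat 61.6667°.
Extended square 3, 2: +3·0.00833333° lon, +2·0.00416667° lat → SW at lon 137.108°, lat 61.675°.
Cell spans 0.00833333° lon × 0.00416667° lat.
south 61.67500, north 61.67917.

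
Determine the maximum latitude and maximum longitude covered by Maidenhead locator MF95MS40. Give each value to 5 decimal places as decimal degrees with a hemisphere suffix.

Field M=12, F=5: +12·20° lon, +5·10° lat → SW at lon 60°, lat -40°.
Square 9, 5: +9·2° lon, +5·1° lat → SW at lon 78°, lat -35°.
Subsquare m=12, s=18: +12·0.0833333° lon, +18·0.0416667° lat → SW at lon 79°, lat -34.25°.
Extended square 4, 0: +4·0.00833333° lon, +0·0.00416667° lat → SW at lon 79.0333°, lat -34.25°.
Cell spans 0.00833333° lon × 0.00416667° lat. NE corner is SW corner plus one full cell.
latitude 34.24583° S, longitude 79.04167° E.

34.24583° S, 79.04167° E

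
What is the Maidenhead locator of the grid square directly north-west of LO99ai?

Longitude subsquare a = 0; −1 → -1, wraps to 23 = x, carry into square.
Longitude square 9; −1 → 8.
Latitude subsquare i = 8; +1 → 9 = j.

LO89xj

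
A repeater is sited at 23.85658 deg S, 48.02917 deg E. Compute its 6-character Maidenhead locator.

LG46ad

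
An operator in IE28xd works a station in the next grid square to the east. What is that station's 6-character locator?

Longitude subsquare x = 23; +1 → 24, wraps to 0 = a, carry into square.
Longitude square 2; +1 → 3.
The latitude characters are unchanged.

IE38ad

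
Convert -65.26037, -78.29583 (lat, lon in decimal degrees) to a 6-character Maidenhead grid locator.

Add 180° to longitude and 90° to latitude: 101.7042, 24.7396.
Field: 101.7042/20 → 5 → F, 24.7396/10 → 2 → C; chars FC.
Square: 1.7042/2 → 0, 4.7396/1 → 4; chars 04.
Subsquare: 1.7042/0.0833333 → 20 → u, 0.7396/0.0416667 → 17 → r; chars ur.

FC04ur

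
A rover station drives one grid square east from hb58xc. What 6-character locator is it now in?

HB68ac

Longitude subsquare x = 23; +1 → 24, wraps to 0 = a, carry into square.
Longitude square 5; +1 → 6.
The latitude characters are unchanged.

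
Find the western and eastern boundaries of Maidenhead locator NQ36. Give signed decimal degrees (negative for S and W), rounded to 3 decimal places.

86.000, 88.000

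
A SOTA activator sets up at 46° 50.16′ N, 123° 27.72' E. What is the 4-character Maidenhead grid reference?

Shift to the Maidenhead origin (180°W, 90°S): lon 303.46, lat 136.84.
Field: lon ⌊303.46/20⌋ = 15 → P; lat ⌊136.84/10⌋ = 13 → N.
Square: lon ⌊3.46/2⌋ = 1; lat ⌊6.84/1⌋ = 6.

PN16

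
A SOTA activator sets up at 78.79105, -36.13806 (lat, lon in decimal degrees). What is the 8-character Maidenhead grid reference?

HQ18ws39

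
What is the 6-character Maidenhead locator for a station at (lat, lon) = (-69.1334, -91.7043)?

EC40du

Offset from 180°W / 90°S: lon 88.2957°, lat 20.8666°.
Field: lon ⌊88.2957/20⌋ = 4 → E; lat ⌊20.8666/10⌋ = 2 → C.
Square: lon ⌊8.2957/2⌋ = 4; lat ⌊0.8666/1⌋ = 0.
Subsquare: lon ⌊0.2957/0.0833333⌋ = 3 → d; lat ⌊0.8666/0.0416667⌋ = 20 → u.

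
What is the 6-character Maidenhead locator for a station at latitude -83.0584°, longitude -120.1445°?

CA96ww

Shift to the Maidenhead origin (180°W, 90°S): lon 59.8555, lat 6.9416.
Field (20°×10°, letters A–R): lon ⌊59.8555/20⌋ = 2 → C; lat ⌊6.9416/10⌋ = 0 → A.
Square (2°×1°, digits 0–9): lon ⌊19.8555/2⌋ = 9; lat ⌊6.9416/1⌋ = 6.
Subsquare (5′×2.5′, letters a–x): lon ⌊1.8555/0.0833333⌋ = 22 → w; lat ⌊0.9416/0.0416667⌋ = 22 → w.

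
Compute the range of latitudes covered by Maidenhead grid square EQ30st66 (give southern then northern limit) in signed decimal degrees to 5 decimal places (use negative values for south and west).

70.81667, 70.82083

Field E=4, Q=16: +4·20° lon, +16·10° lat → SW at lon -100°, lat 70°.
Square 3, 0: +3·2° lon, +0·1° lat → SW at lon -94°, lat 70°.
Subsquare s=18, t=19: +18·0.0833333° lon, +19·0.0416667° lat → SW at lon -92.5°, lat 70.7917°.
Extended square 6, 6: +6·0.00833333° lon, +6·0.00416667° lat → SW at lon -92.45°, lat 70.8167°.
Cell spans 0.00833333° lon × 0.00416667° lat.
south 70.81667, north 70.82083.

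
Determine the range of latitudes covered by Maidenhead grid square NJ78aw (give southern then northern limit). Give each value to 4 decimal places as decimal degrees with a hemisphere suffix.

Field N=13, J=9: +13·20° lon, +9·10° lat → SW at lon 80°, lat 0°.
Square 7, 8: +7·2° lon, +8·1° lat → SW at lon 94°, lat 8°.
Subsquare a=0, w=22: +0·0.0833333° lon, +22·0.0416667° lat → SW at lon 94°, lat 8.91667°.
Cell spans 0.0833333° lon × 0.0416667° lat.
south 8.9167° N, north 8.9583° N.

8.9167° N, 8.9583° N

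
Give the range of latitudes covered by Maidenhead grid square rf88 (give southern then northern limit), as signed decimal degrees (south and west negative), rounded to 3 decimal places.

Field R=17, F=5: +17·20° lon, +5·10° lat → SW at lon 160°, lat -40°.
Square 8, 8: +8·2° lon, +8·1° lat → SW at lon 176°, lat -32°.
Cell spans 2° lon × 1° lat.
south -32.000, north -31.000.

-32.000, -31.000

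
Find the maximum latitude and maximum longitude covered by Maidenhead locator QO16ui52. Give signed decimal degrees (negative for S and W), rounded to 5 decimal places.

56.34583, 143.71667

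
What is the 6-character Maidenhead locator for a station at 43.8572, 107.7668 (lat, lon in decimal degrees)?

Add 180° to longitude and 90° to latitude: 287.7668, 133.8572.
Field (20°×10°, letters A–R): lon ⌊287.7668/20⌋ = 14 → O; lat ⌊133.8572/10⌋ = 13 → N.
Square (2°×1°, digits 0–9): lon ⌊7.7668/2⌋ = 3; lat ⌊3.8572/1⌋ = 3.
Subsquare (5′×2.5′, letters a–x): lon ⌊1.7668/0.0833333⌋ = 21 → v; lat ⌊0.8572/0.0416667⌋ = 20 → u.

ON33vu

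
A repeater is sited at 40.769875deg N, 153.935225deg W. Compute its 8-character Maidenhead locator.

BN30as74

Shift to the Maidenhead origin (180°W, 90°S): lon 26.06477, lat 130.76988.
Field: lon ⌊26.06477/20⌋ = 1 → B; lat ⌊130.76988/10⌋ = 13 → N.
Square: lon ⌊6.06477/2⌋ = 3; lat ⌊0.76988/1⌋ = 0.
Subsquare: lon ⌊0.06477/0.0833333⌋ = 0 → a; lat ⌊0.76988/0.0416667⌋ = 18 → s.
Extended square: lon ⌊0.06477/0.00833333⌋ = 7; lat ⌊0.01988/0.00416667⌋ = 4.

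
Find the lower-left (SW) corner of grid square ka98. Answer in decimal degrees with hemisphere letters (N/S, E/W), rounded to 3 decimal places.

Field K=10, A=0: +10·20° lon, +0·10° lat → SW at lon 20°, lat -90°.
Square 9, 8: +9·2° lon, +8·1° lat → SW at lon 38°, lat -82°.
latitude 82.000° S, longitude 38.000° E.

82.000° S, 38.000° E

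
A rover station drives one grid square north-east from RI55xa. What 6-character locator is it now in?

Longitude subsquare x = 23; +1 → 24, wraps to 0 = a, carry into square.
Longitude square 5; +1 → 6.
Latitude subsquare a = 0; +1 → 1 = b.

RI65ab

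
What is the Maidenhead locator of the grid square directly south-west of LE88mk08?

Longitude extended square 0; −1 → -1, wraps to 9, carry into subsquare.
Longitude subsquare m = 12; −1 → 11 = l.
Latitude extended square 8; −1 → 7.

LE88lk97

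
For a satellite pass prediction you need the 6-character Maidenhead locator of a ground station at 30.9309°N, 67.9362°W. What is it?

Add 180° to longitude and 90° to latitude: 112.0638, 120.9309.
Field (20°×10°, letters A–R): 112.0638/20 → 5 → F, 120.9309/10 → 12 → M; chars FM.
Square (2°×1°, digits 0–9): 12.0638/2 → 6, 0.9309/1 → 0; chars 60.
Subsquare (5′×2.5′, letters a–x): 0.0638/0.0833333 → 0 → a, 0.9309/0.0416667 → 22 → w; chars aw.

FM60aw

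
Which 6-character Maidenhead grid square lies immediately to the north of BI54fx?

BI55fa

Latitude subsquare x = 23; +1 → 24, wraps to 0 = a, carry into square.
Latitude square 4; +1 → 5.
The longitude characters are unchanged.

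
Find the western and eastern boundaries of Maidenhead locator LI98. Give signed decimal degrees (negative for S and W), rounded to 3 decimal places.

Field L=11, I=8: +11·20° lon, +8·10° lat → SW at lon 40°, lat -10°.
Square 9, 8: +9·2° lon, +8·1° lat → SW at lon 58°, lat -2°.
Cell spans 2° lon × 1° lat.
west 58.000, east 60.000.

58.000, 60.000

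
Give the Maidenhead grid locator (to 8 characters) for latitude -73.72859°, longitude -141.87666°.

BB96bg45

Offset from 180°W / 90°S: lon 38.12334°, lat 16.27141°.
Field: 38.12334/20 → 1 → B, 16.27141/10 → 1 → B; chars BB.
Square: 18.12334/2 → 9, 6.27141/1 → 6; chars 96.
Subsquare: 0.12334/0.0833333 → 1 → b, 0.27141/0.0416667 → 6 → g; chars bg.
Extended square: 0.04001/0.00833333 → 4, 0.02141/0.00416667 → 5; chars 45.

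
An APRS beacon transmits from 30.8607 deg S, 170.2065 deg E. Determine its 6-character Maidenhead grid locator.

RF59cd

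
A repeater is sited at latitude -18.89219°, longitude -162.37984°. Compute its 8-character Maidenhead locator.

AH81tc45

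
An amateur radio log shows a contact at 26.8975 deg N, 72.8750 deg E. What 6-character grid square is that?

ML66kv

Offset from 180°W / 90°S: lon 252.8750°, lat 116.8975°.
Field: lon ⌊252.8750/20⌋ = 12 → M; lat ⌊116.8975/10⌋ = 11 → L.
Square: lon ⌊12.8750/2⌋ = 6; lat ⌊6.8975/1⌋ = 6.
Subsquare: lon ⌊0.8750/0.0833333⌋ = 10 → k; lat ⌊0.8975/0.0416667⌋ = 21 → v.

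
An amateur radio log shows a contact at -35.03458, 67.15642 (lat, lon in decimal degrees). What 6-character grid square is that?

MF34nx

Shift to the Maidenhead origin (180°W, 90°S): lon 247.1564, lat 54.9654.
Field (20°×10°, letters A–R): 247.1564/20 → 12 → M, 54.9654/10 → 5 → F; chars MF.
Square (2°×1°, digits 0–9): 7.1564/2 → 3, 4.9654/1 → 4; chars 34.
Subsquare (5′×2.5′, letters a–x): 1.1564/0.0833333 → 13 → n, 0.9654/0.0416667 → 23 → x; chars nx.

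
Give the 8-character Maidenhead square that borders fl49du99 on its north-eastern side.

FL49ev00

Longitude extended square 9; +1 → 10, wraps to 0, carry into subsquare.
Longitude subsquare d = 3; +1 → 4 = e.
Latitude extended square 9; +1 → 10, wraps to 0, carry into subsquare.
Latitude subsquare u = 20; +1 → 21 = v.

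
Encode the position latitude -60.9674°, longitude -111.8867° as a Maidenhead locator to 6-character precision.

DC49ba

Offset from 180°W / 90°S: lon 68.1133°, lat 29.0326°.
Field: lon ⌊68.1133/20⌋ = 3 → D; lat ⌊29.0326/10⌋ = 2 → C.
Square: lon ⌊8.1133/2⌋ = 4; lat ⌊9.0326/1⌋ = 9.
Subsquare: lon ⌊0.1133/0.0833333⌋ = 1 → b; lat ⌊0.0326/0.0416667⌋ = 0 → a.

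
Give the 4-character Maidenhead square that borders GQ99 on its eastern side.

Longitude square 9; +1 → 10, wraps to 0, carry into field.
Longitude field G = 6; +1 → 7 = H.
The latitude characters are unchanged.

HQ09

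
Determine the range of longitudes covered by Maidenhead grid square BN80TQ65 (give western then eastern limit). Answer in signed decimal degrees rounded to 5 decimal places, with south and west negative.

-142.36667, -142.35833

Field B=1, N=13: +1·20° lon, +13·10° lat → SW at lon -160°, lat 40°.
Square 8, 0: +8·2° lon, +0·1° lat → SW at lon -144°, lat 40°.
Subsquare t=19, q=16: +19·0.0833333° lon, +16·0.0416667° lat → SW at lon -142.417°, lat 40.6667°.
Extended square 6, 5: +6·0.00833333° lon, +5·0.00416667° lat → SW at lon -142.367°, lat 40.6875°.
Cell spans 0.00833333° lon × 0.00416667° lat.
west -142.36667, east -142.35833.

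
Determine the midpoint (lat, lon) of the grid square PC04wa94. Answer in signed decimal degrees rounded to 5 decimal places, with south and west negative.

-65.98125, 121.91250

Field P=15, C=2: +15·20° lon, +2·10° lat → SW at lon 120°, lat -70°.
Square 0, 4: +0·2° lon, +4·1° lat → SW at lon 120°, lat -66°.
Subsquare w=22, a=0: +22·0.0833333° lon, +0·0.0416667° lat → SW at lon 121.833°, lat -66°.
Extended square 9, 4: +9·0.00833333° lon, +4·0.00416667° lat → SW at lon 121.908°, lat -65.9833°.
Cell spans 0.00833333° lon × 0.00416667° lat. Centre is SW corner plus half of each.
latitude -65.98125, longitude 121.91250.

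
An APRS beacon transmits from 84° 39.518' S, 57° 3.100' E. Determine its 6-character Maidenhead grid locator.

LA85mi

Shift to the Maidenhead origin (180°W, 90°S): lon 237.0517, lat 5.3414.
Field (20°×10°, letters A–R): lon ⌊237.0517/20⌋ = 11 → L; lat ⌊5.3414/10⌋ = 0 → A.
Square (2°×1°, digits 0–9): lon ⌊17.0517/2⌋ = 8; lat ⌊5.3414/1⌋ = 5.
Subsquare (5′×2.5′, letters a–x): lon ⌊1.0517/0.0833333⌋ = 12 → m; lat ⌊0.3414/0.0416667⌋ = 8 → i.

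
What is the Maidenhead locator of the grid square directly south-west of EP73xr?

EP73wq

Longitude subsquare x = 23; −1 → 22 = w.
Latitude subsquare r = 17; −1 → 16 = q.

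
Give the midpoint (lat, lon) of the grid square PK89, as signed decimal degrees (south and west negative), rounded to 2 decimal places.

Field P=15, K=10: +15·20° lon, +10·10° lat → SW at lon 120°, lat 10°.
Square 8, 9: +8·2° lon, +9·1° lat → SW at lon 136°, lat 19°.
Cell spans 2° lon × 1° lat. Centre is SW corner plus half of each.
latitude 19.50, longitude 137.00.

19.50, 137.00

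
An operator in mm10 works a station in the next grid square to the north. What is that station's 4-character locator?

MM11

Latitude square 0; +1 → 1.
The longitude characters are unchanged.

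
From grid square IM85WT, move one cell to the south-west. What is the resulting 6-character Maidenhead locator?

IM85vs

Longitude subsquare w = 22; −1 → 21 = v.
Latitude subsquare t = 19; −1 → 18 = s.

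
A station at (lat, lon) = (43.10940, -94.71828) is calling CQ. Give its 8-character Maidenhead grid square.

EN23pc36

Add 180° to longitude and 90° to latitude: 85.28172, 133.10940.
Field (20°×10°, letters A–R): lon ⌊85.28172/20⌋ = 4 → E; lat ⌊133.10940/10⌋ = 13 → N.
Square (2°×1°, digits 0–9): lon ⌊5.28172/2⌋ = 2; lat ⌊3.10940/1⌋ = 3.
Subsquare (5′×2.5′, letters a–x): lon ⌊1.28172/0.0833333⌋ = 15 → p; lat ⌊0.10940/0.0416667⌋ = 2 → c.
Extended square (30″×15″, digits 0–9): lon ⌊0.03172/0.00833333⌋ = 3; lat ⌊0.02607/0.00416667⌋ = 6.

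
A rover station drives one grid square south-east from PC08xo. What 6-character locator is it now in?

Longitude subsquare x = 23; +1 → 24, wraps to 0 = a, carry into square.
Longitude square 0; +1 → 1.
Latitude subsquare o = 14; −1 → 13 = n.

PC18an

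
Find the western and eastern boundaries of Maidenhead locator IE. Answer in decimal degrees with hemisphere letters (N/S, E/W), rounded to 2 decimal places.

20.00° W, 0.00° E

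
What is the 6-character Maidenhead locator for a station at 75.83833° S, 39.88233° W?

HB04bd

Shift to the Maidenhead origin (180°W, 90°S): lon 140.1177, lat 14.1617.
Field: lon ⌊140.1177/20⌋ = 7 → H; lat ⌊14.1617/10⌋ = 1 → B.
Square: lon ⌊0.1177/2⌋ = 0; lat ⌊4.1617/1⌋ = 4.
Subsquare: lon ⌊0.1177/0.0833333⌋ = 1 → b; lat ⌊0.1617/0.0416667⌋ = 3 → d.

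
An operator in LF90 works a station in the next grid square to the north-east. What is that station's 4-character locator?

MF01

Longitude square 9; +1 → 10, wraps to 0, carry into field.
Longitude field L = 11; +1 → 12 = M.
Latitude square 0; +1 → 1.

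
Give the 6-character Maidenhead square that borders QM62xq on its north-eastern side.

QM72ar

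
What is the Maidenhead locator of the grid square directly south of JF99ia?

JF98ix

Latitude subsquare a = 0; −1 → -1, wraps to 23 = x, carry into square.
Latitude square 9; −1 → 8.
The longitude characters are unchanged.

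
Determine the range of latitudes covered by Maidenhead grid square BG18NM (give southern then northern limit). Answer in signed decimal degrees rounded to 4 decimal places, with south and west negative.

-21.5000, -21.4583

Field B=1, G=6: +1·20° lon, +6·10° lat → SW at lon -160°, lat -30°.
Square 1, 8: +1·2° lon, +8·1° lat → SW at lon -158°, lat -22°.
Subsquare n=13, m=12: +13·0.0833333° lon, +12·0.0416667° lat → SW at lon -156.917°, lat -21.5°.
Cell spans 0.0833333° lon × 0.0416667° lat.
south -21.5000, north -21.4583.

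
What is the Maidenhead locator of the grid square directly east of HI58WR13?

HI58wr23

Longitude extended square 1; +1 → 2.
The latitude characters are unchanged.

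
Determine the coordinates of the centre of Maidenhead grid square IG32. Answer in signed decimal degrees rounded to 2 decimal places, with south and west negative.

Field I=8, G=6: +8·20° lon, +6·10° lat → SW at lon -20°, lat -30°.
Square 3, 2: +3·2° lon, +2·1° lat → SW at lon -14°, lat -28°.
Cell spans 2° lon × 1° lat. Centre is SW corner plus half of each.
latitude -27.50, longitude -13.00.

-27.50, -13.00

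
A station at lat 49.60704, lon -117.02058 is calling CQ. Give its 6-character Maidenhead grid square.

DN19lo

Offset from 180°W / 90°S: lon 62.9794°, lat 139.6070°.
Field (20°×10°, letters A–R): lon ⌊62.9794/20⌋ = 3 → D; lat ⌊139.6070/10⌋ = 13 → N.
Square (2°×1°, digits 0–9): lon ⌊2.9794/2⌋ = 1; lat ⌊9.6070/1⌋ = 9.
Subsquare (5′×2.5′, letters a–x): lon ⌊0.9794/0.0833333⌋ = 11 → l; lat ⌊0.6070/0.0416667⌋ = 14 → o.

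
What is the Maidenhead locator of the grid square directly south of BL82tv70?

BL82tu79

Latitude extended square 0; −1 → -1, wraps to 9, carry into subsquare.
Latitude subsquare v = 21; −1 → 20 = u.
The longitude characters are unchanged.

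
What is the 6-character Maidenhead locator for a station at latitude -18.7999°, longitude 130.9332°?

Shift to the Maidenhead origin (180°W, 90°S): lon 310.9332, lat 71.2001.
Field: lon ⌊310.9332/20⌋ = 15 → P; lat ⌊71.2001/10⌋ = 7 → H.
Square: lon ⌊10.9332/2⌋ = 5; lat ⌊1.2001/1⌋ = 1.
Subsquare: lon ⌊0.9332/0.0833333⌋ = 11 → l; lat ⌊0.2001/0.0416667⌋ = 4 → e.

PH51le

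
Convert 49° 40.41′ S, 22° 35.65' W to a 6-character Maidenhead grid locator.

HE80qh

Add 180° to longitude and 90° to latitude: 157.4058, 40.3265.
Field: lon ⌊157.4058/20⌋ = 7 → H; lat ⌊40.3265/10⌋ = 4 → E.
Square: lon ⌊17.4058/2⌋ = 8; lat ⌊0.3265/1⌋ = 0.
Subsquare: lon ⌊1.4058/0.0833333⌋ = 16 → q; lat ⌊0.3265/0.0416667⌋ = 7 → h.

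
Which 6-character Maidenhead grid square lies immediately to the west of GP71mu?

Longitude subsquare m = 12; −1 → 11 = l.
The latitude characters are unchanged.

GP71lu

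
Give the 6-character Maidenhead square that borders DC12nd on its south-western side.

DC12mc

Longitude subsquare n = 13; −1 → 12 = m.
Latitude subsquare d = 3; −1 → 2 = c.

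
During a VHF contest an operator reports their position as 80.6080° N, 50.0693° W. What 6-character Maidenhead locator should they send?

GR40xo

Add 180° to longitude and 90° to latitude: 129.9307, 170.6080.
Field: lon ⌊129.9307/20⌋ = 6 → G; lat ⌊170.6080/10⌋ = 17 → R.
Square: lon ⌊9.9307/2⌋ = 4; lat ⌊0.6080/1⌋ = 0.
Subsquare: lon ⌊1.9307/0.0833333⌋ = 23 → x; lat ⌊0.6080/0.0416667⌋ = 14 → o.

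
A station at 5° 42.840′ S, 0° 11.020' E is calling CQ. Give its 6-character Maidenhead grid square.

Offset from 180°W / 90°S: lon 180.1837°, lat 84.2860°.
Field: lon ⌊180.1837/20⌋ = 9 → J; lat ⌊84.2860/10⌋ = 8 → I.
Square: lon ⌊0.1837/2⌋ = 0; lat ⌊4.2860/1⌋ = 4.
Subsquare: lon ⌊0.1837/0.0833333⌋ = 2 → c; lat ⌊0.2860/0.0416667⌋ = 6 → g.

JI04cg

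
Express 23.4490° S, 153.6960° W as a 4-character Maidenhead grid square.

Add 180° to longitude and 90° to latitude: 26.30, 66.55.
Field (20°×10°, letters A–R): lon ⌊26.30/20⌋ = 1 → B; lat ⌊66.55/10⌋ = 6 → G.
Square (2°×1°, digits 0–9): lon ⌊6.30/2⌋ = 3; lat ⌊6.55/1⌋ = 6.

BG36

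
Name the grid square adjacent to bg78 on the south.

BG77

Latitude square 8; −1 → 7.
The longitude characters are unchanged.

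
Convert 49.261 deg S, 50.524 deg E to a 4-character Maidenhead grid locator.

Offset from 180°W / 90°S: lon 230.52°, lat 40.74°.
Field (20°×10°, letters A–R): lon ⌊230.52/20⌋ = 11 → L; lat ⌊40.74/10⌋ = 4 → E.
Square (2°×1°, digits 0–9): lon ⌊10.52/2⌋ = 5; lat ⌊0.74/1⌋ = 0.

LE50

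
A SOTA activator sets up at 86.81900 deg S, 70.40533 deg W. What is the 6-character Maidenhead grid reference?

FA43te

Shift to the Maidenhead origin (180°W, 90°S): lon 109.5947, lat 3.1810.
Field: 109.5947/20 → 5 → F, 3.1810/10 → 0 → A; chars FA.
Square: 9.5947/2 → 4, 3.1810/1 → 3; chars 43.
Subsquare: 1.5947/0.0833333 → 19 → t, 0.1810/0.0416667 → 4 → e; chars te.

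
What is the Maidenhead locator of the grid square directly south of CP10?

Latitude square 0; −1 → -1, wraps to 9, carry into field.
Latitude field P = 15; −1 → 14 = O.
The longitude characters are unchanged.

CO19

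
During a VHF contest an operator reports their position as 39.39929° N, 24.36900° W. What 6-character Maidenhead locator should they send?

HM79tj

Shift to the Maidenhead origin (180°W, 90°S): lon 155.6310, lat 129.3993.
Field: 155.6310/20 → 7 → H, 129.3993/10 → 12 → M; chars HM.
Square: 15.6310/2 → 7, 9.3993/1 → 9; chars 79.
Subsquare: 1.6310/0.0833333 → 19 → t, 0.3993/0.0416667 → 9 → j; chars tj.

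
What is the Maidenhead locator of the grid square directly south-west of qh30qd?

QH30pc

Longitude subsquare q = 16; −1 → 15 = p.
Latitude subsquare d = 3; −1 → 2 = c.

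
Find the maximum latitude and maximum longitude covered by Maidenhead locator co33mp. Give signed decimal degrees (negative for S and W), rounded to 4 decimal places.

53.6667, -132.9167

Field C=2, O=14: +2·20° lon, +14·10° lat → SW at lon -140°, lat 50°.
Square 3, 3: +3·2° lon, +3·1° lat → SW at lon -134°, lat 53°.
Subsquare m=12, p=15: +12·0.0833333° lon, +15·0.0416667° lat → SW at lon -133°, lat 53.625°.
Cell spans 0.0833333° lon × 0.0416667° lat. NE corner is SW corner plus one full cell.
latitude 53.6667, longitude -132.9167.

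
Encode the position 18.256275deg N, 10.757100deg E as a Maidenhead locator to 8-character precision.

Add 180° to longitude and 90° to latitude: 190.75710, 108.25628.
Field (20°×10°, letters A–R): 190.75710/20 → 9 → J, 108.25628/10 → 10 → K; chars JK.
Square (2°×1°, digits 0–9): 10.75710/2 → 5, 8.25628/1 → 8; chars 58.
Subsquare (5′×2.5′, letters a–x): 0.75710/0.0833333 → 9 → j, 0.25628/0.0416667 → 6 → g; chars jg.
Extended square (30″×15″, digits 0–9): 0.00710/0.00833333 → 0, 0.00628/0.00416667 → 1; chars 01.

JK58jg01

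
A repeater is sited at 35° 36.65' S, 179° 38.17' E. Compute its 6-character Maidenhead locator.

Offset from 180°W / 90°S: lon 359.6362°, lat 54.3892°.
Field (20°×10°, letters A–R): lon ⌊359.6362/20⌋ = 17 → R; lat ⌊54.3892/10⌋ = 5 → F.
Square (2°×1°, digits 0–9): lon ⌊19.6362/2⌋ = 9; lat ⌊4.3892/1⌋ = 4.
Subsquare (5′×2.5′, letters a–x): lon ⌊1.6362/0.0833333⌋ = 19 → t; lat ⌊0.3892/0.0416667⌋ = 9 → j.

RF94tj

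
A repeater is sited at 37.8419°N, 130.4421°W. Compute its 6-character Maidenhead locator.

Add 180° to longitude and 90° to latitude: 49.5579, 127.8419.
Field: 49.5579/20 → 2 → C, 127.8419/10 → 12 → M; chars CM.
Square: 9.5579/2 → 4, 7.8419/1 → 7; chars 47.
Subsquare: 1.5579/0.0833333 → 18 → s, 0.8419/0.0416667 → 20 → u; chars su.

CM47su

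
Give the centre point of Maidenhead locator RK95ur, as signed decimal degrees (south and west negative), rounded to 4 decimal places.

15.7292, 179.7083

Field R=17, K=10: +17·20° lon, +10·10° lat → SW at lon 160°, lat 10°.
Square 9, 5: +9·2° lon, +5·1° lat → SW at lon 178°, lat 15°.
Subsquare u=20, r=17: +20·0.0833333° lon, +17·0.0416667° lat → SW at lon 179.667°, lat 15.7083°.
Cell spans 0.0833333° lon × 0.0416667° lat. Centre is SW corner plus half of each.
latitude 15.7292, longitude 179.7083.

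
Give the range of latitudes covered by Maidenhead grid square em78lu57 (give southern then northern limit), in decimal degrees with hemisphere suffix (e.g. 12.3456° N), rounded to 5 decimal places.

38.86250° N, 38.86667° N

Field E=4, M=12: +4·20° lon, +12·10° lat → SW at lon -100°, lat 30°.
Square 7, 8: +7·2° lon, +8·1° lat → SW at lon -86°, lat 38°.
Subsquare l=11, u=20: +11·0.0833333° lon, +20·0.0416667° lat → SW at lon -85.0833°, lat 38.8333°.
Extended square 5, 7: +5·0.00833333° lon, +7·0.00416667° lat → SW at lon -85.0417°, lat 38.8625°.
Cell spans 0.00833333° lon × 0.00416667° lat.
south 38.86250° N, north 38.86667° N.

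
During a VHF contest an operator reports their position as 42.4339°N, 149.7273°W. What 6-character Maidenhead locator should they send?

Shift to the Maidenhead origin (180°W, 90°S): lon 30.2727, lat 132.4339.
Field: 30.2727/20 → 1 → B, 132.4339/10 → 13 → N; chars BN.
Square: 10.2727/2 → 5, 2.4339/1 → 2; chars 52.
Subsquare: 0.2727/0.0833333 → 3 → d, 0.4339/0.0416667 → 10 → k; chars dk.

BN52dk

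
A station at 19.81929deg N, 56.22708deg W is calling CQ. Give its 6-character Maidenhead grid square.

Add 180° to longitude and 90° to latitude: 123.7729, 109.8193.
Field (20°×10°, letters A–R): 123.7729/20 → 6 → G, 109.8193/10 → 10 → K; chars GK.
Square (2°×1°, digits 0–9): 3.7729/2 → 1, 9.8193/1 → 9; chars 19.
Subsquare (5′×2.5′, letters a–x): 1.7729/0.0833333 → 21 → v, 0.8193/0.0416667 → 19 → t; chars vt.

GK19vt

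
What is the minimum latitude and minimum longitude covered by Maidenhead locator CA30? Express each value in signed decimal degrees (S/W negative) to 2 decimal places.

-90.00, -134.00

Field C=2, A=0: +2·20° lon, +0·10° lat → SW at lon -140°, lat -90°.
Square 3, 0: +3·2° lon, +0·1° lat → SW at lon -134°, lat -90°.
latitude -90.00, longitude -134.00.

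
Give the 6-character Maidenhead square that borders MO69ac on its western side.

Longitude subsquare a = 0; −1 → -1, wraps to 23 = x, carry into square.
Longitude square 6; −1 → 5.
The latitude characters are unchanged.

MO59xc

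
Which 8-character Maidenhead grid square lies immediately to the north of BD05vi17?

BD05vi18

Latitude extended square 7; +1 → 8.
The longitude characters are unchanged.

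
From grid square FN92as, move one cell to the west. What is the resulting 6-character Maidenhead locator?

FN82xs

Longitude subsquare a = 0; −1 → -1, wraps to 23 = x, carry into square.
Longitude square 9; −1 → 8.
The latitude characters are unchanged.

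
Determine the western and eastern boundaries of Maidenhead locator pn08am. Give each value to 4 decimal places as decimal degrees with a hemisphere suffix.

120.0000° E, 120.0833° E

Field P=15, N=13: +15·20° lon, +13·10° lat → SW at lon 120°, lat 40°.
Square 0, 8: +0·2° lon, +8·1° lat → SW at lon 120°, lat 48°.
Subsquare a=0, m=12: +0·0.0833333° lon, +12·0.0416667° lat → SW at lon 120°, lat 48.5°.
Cell spans 0.0833333° lon × 0.0416667° lat.
west 120.0000° E, east 120.0833° E.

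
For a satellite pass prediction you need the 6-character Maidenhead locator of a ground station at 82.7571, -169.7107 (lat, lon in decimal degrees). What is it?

AR52ds

Shift to the Maidenhead origin (180°W, 90°S): lon 10.2893, lat 172.7571.
Field: lon ⌊10.2893/20⌋ = 0 → A; lat ⌊172.7571/10⌋ = 17 → R.
Square: lon ⌊10.2893/2⌋ = 5; lat ⌊2.7571/1⌋ = 2.
Subsquare: lon ⌊0.2893/0.0833333⌋ = 3 → d; lat ⌊0.7571/0.0416667⌋ = 18 → s.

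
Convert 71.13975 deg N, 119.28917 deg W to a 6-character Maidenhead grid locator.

DQ01id

Offset from 180°W / 90°S: lon 60.7108°, lat 161.1397°.
Field: lon ⌊60.7108/20⌋ = 3 → D; lat ⌊161.1397/10⌋ = 16 → Q.
Square: lon ⌊0.7108/2⌋ = 0; lat ⌊1.1397/1⌋ = 1.
Subsquare: lon ⌊0.7108/0.0833333⌋ = 8 → i; lat ⌊0.1397/0.0416667⌋ = 3 → d.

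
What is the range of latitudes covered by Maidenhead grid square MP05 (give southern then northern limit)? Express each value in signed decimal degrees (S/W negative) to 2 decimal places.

Field M=12, P=15: +12·20° lon, +15·10° lat → SW at lon 60°, lat 60°.
Square 0, 5: +0·2° lon, +5·1° lat → SW at lon 60°, lat 65°.
Cell spans 2° lon × 1° lat.
south 65.00, north 66.00.

65.00, 66.00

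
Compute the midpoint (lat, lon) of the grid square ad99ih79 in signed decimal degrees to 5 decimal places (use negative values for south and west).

Field A=0, D=3: +0·20° lon, +3·10° lat → SW at lon -180°, lat -60°.
Square 9, 9: +9·2° lon, +9·1° lat → SW at lon -162°, lat -51°.
Subsquare i=8, h=7: +8·0.0833333° lon, +7·0.0416667° lat → SW at lon -161.333°, lat -50.7083°.
Extended square 7, 9: +7·0.00833333° lon, +9·0.00416667° lat → SW at lon -161.275°, lat -50.6708°.
Cell spans 0.00833333° lon × 0.00416667° lat. Centre is SW corner plus half of each.
latitude -50.66875, longitude -161.27083.

-50.66875, -161.27083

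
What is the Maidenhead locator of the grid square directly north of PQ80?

PQ81

Latitude square 0; +1 → 1.
The longitude characters are unchanged.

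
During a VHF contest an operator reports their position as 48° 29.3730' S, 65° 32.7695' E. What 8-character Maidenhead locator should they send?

ME21sm52

Offset from 180°W / 90°S: lon 245.54616°, lat 41.51045°.
Field (20°×10°, letters A–R): lon ⌊245.54616/20⌋ = 12 → M; lat ⌊41.51045/10⌋ = 4 → E.
Square (2°×1°, digits 0–9): lon ⌊5.54616/2⌋ = 2; lat ⌊1.51045/1⌋ = 1.
Subsquare (5′×2.5′, letters a–x): lon ⌊1.54616/0.0833333⌋ = 18 → s; lat ⌊0.51045/0.0416667⌋ = 12 → m.
Extended square (30″×15″, digits 0–9): lon ⌊0.04616/0.00833333⌋ = 5; lat ⌊0.01045/0.00416667⌋ = 2.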